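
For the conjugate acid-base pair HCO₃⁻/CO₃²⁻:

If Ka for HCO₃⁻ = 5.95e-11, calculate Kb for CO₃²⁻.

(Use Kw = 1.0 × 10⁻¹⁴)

For a conjugate pair Ka × Kb = Kw, so Kb = Kw/Ka = 1.0 × 10⁻¹⁴ / 5.95e-11 = 1.68e-04.

K_b = 1.68e-04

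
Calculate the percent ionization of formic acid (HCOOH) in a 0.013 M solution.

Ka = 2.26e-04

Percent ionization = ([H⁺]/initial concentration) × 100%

Using Ka equilibrium: x² + Ka×x - Ka×C = 0. Solving: [H⁺] = 1.6048e-03. Percent = (1.6048e-03/0.013) × 100

Percent ionization = 12.3%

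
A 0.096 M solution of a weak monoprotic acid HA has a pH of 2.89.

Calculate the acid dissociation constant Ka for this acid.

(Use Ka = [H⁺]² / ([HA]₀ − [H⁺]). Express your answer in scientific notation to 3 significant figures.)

[H⁺] = 10^(−pH) = 10^(−2.89) = 1.288e-03 M. For HA ⇌ H⁺ + A⁻, Ka = [H⁺][A⁻]/[HA] = [H⁺]² / ([HA]₀ − [H⁺]) = (1.288e-03)² / (0.096 − 1.288e-03) = 1.75e-05.

K_a = 1.75e-05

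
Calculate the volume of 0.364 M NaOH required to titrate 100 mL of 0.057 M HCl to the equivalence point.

At equivalence: moles acid = moles base. moles HCl = 0.057 × 100/1000 = 0.0057 mol. V_base = moles / 0.364 × 1000 = 15.7 mL.

V_{base} = 15.7 mL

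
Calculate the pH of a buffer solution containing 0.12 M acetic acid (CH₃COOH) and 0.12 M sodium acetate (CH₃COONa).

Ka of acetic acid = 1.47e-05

pKa = -log(1.47e-05) = 4.83. pH = pKa + log([A⁻]/[HA]) = 4.83 + log(0.12/0.12)

pH = 4.83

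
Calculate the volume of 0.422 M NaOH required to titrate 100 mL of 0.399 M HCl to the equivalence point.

At equivalence: moles acid = moles base. moles HCl = 0.399 × 100/1000 = 0.0399 mol. V_base = moles / 0.422 × 1000 = 94.5 mL.

V_{base} = 94.5 mL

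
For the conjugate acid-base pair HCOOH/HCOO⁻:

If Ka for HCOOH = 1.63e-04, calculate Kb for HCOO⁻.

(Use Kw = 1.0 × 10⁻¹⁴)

For a conjugate pair Ka × Kb = Kw, so Kb = Kw/Ka = 1.0 × 10⁻¹⁴ / 1.63e-04 = 6.13e-11.

K_b = 6.13e-11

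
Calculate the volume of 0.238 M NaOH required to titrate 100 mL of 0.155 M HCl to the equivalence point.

At equivalence: moles acid = moles base. moles HCl = 0.155 × 100/1000 = 0.0155 mol. V_base = moles / 0.238 × 1000 = 65.1 mL.

V_{base} = 65.1 mL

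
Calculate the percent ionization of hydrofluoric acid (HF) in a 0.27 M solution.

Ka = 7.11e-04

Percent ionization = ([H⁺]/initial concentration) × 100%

Using Ka equilibrium: x² + Ka×x - Ka×C = 0. Solving: [H⁺] = 1.3504e-02. Percent = (1.3504e-02/0.27) × 100

Percent ionization = 5%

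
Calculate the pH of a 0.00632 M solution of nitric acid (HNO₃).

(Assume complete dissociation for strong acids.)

[H⁺] = 0.00632 M for strong acid. pH = -log[H⁺] = -log(0.00632)

pH = 2.20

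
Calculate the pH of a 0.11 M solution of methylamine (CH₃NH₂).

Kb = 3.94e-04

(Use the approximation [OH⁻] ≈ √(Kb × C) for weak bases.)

[OH⁻] = √(Kb × C) = √(3.94e-04 × 0.11) = 6.5833e-03. pOH = 2.18, pH = 14 - pOH

pH = 11.82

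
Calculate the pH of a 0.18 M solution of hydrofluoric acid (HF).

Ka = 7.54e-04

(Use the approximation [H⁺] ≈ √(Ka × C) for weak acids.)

[H⁺] = √(Ka × C) = √(7.54e-04 × 0.18) = 1.1650e-02. pH = -log(1.1650e-02)

pH = 1.93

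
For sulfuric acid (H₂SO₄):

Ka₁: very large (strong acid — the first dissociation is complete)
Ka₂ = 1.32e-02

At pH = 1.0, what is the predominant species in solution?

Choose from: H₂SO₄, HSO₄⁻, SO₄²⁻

The first dissociation is complete, so H₂SO₄ itself is never the predominant species in water; pKa₂ = -log(1.32e-02) = 1.88. For a polyprotic acid the predominant species crosses at each pKa: below pKa_n the protonated form dominates, above it the deprotonated form does. At pH = 1.0, the predominant species is HSO₄⁻.

HSO₄⁻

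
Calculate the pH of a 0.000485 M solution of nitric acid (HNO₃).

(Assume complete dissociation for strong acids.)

[H⁺] = 0.000485 M for strong acid. pH = -log[H⁺] = -log(0.000485)

pH = 3.31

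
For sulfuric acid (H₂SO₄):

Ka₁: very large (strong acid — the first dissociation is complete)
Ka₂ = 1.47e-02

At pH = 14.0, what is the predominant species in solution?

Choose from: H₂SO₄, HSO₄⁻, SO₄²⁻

The first dissociation is complete, so H₂SO₄ itself is never the predominant species in water; pKa₂ = -log(1.47e-02) = 1.83. For a polyprotic acid the predominant species crosses at each pKa: below pKa_n the protonated form dominates, above it the deprotonated form does. At pH = 14.0, the predominant species is SO₄²⁻.

SO₄²⁻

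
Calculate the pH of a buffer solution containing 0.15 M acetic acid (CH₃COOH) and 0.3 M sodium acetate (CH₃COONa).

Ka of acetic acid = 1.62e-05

pKa = -log(1.62e-05) = 4.79. pH = pKa + log([A⁻]/[HA]) = 4.79 + log(0.3/0.15)

pH = 5.09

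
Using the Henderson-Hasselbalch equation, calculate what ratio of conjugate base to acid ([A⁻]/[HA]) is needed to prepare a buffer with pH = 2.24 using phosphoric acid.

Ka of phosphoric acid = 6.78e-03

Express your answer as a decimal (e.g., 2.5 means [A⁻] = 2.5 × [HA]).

pKa = -log(6.78e-03) = 2.1688. pH = pKa + log([A⁻]/[HA]), so log([A⁻]/[HA]) = pH − pKa = 2.24 − 2.1688 = 0.0712. [A⁻]/[HA] = 10^(0.0712) = 1.18

[A⁻]/[HA] = 1.18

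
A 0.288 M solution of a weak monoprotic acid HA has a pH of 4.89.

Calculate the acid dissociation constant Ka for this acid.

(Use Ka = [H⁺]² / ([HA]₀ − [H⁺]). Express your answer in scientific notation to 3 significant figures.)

[H⁺] = 10^(−pH) = 10^(−4.89) = 1.288e-05 M. For HA ⇌ H⁺ + A⁻, Ka = [H⁺][A⁻]/[HA] = [H⁺]² / ([HA]₀ − [H⁺]) = (1.288e-05)² / (0.288 − 1.288e-05) = 5.76e-10.

K_a = 5.76e-10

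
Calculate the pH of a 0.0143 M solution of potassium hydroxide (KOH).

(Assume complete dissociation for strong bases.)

[OH⁻] = 0.0143 M for strong base. pOH = -log[OH⁻] = 1.84, pH = 14 - pOH

pH = 12.16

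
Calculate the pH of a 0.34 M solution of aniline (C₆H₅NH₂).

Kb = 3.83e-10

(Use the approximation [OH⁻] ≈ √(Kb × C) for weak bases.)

[OH⁻] = √(Kb × C) = √(3.83e-10 × 0.34) = 1.1411e-05. pOH = 4.94, pH = 14 - pOH

pH = 9.06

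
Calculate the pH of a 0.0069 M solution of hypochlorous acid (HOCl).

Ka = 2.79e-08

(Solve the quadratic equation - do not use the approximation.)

x² + Ka×x - Ka×C = 0. Using quadratic formula: [H⁺] = 1.3861e-05

pH = 4.86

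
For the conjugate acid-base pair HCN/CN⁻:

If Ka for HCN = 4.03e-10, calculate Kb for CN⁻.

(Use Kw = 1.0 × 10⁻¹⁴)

For a conjugate pair Ka × Kb = Kw, so Kb = Kw/Ka = 1.0 × 10⁻¹⁴ / 4.03e-10 = 2.48e-05.

K_b = 2.48e-05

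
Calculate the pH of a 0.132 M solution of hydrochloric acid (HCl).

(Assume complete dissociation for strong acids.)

[H⁺] = 0.132 M for strong acid. pH = -log[H⁺] = -log(0.132)

pH = 0.88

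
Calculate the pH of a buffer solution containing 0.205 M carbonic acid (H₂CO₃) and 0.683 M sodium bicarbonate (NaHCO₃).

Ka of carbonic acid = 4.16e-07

pKa = -log(4.16e-07) = 6.38. pH = pKa + log([A⁻]/[HA]) = 6.38 + log(0.683/0.205)

pH = 6.90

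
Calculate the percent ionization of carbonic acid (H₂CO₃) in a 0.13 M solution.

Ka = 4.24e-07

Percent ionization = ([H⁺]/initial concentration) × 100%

Using Ka equilibrium: x² + Ka×x - Ka×C = 0. Solving: [H⁺] = 2.3456e-04. Percent = (2.3456e-04/0.13) × 100

Percent ionization = 0.18%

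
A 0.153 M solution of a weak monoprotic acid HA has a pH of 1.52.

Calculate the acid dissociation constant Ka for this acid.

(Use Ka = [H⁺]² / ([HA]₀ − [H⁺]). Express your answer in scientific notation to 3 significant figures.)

[H⁺] = 10^(−pH) = 10^(−1.52) = 3.020e-02 M. For HA ⇌ H⁺ + A⁻, Ka = [H⁺][A⁻]/[HA] = [H⁺]² / ([HA]₀ − [H⁺]) = (3.020e-02)² / (0.153 − 3.020e-02) = 7.43e-03.

K_a = 7.43e-03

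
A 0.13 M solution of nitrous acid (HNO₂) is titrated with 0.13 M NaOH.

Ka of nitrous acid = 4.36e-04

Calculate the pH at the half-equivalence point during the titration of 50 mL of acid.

At half-equivalence [HA] = [A⁻], so Henderson-Hasselbalch gives pH = pKa = -log(4.36e-04) = 3.36.

pH = pKa = 3.36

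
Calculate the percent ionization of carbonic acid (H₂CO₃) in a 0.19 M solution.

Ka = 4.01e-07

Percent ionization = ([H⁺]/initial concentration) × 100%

Using Ka equilibrium: x² + Ka×x - Ka×C = 0. Solving: [H⁺] = 2.7582e-04. Percent = (2.7582e-04/0.19) × 100

Percent ionization = 0.145%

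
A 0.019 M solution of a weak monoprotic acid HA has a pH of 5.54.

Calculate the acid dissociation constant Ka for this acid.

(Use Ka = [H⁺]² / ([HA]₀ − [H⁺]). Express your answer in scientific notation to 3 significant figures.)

[H⁺] = 10^(−pH) = 10^(−5.54) = 2.884e-06 M. For HA ⇌ H⁺ + A⁻, Ka = [H⁺][A⁻]/[HA] = [H⁺]² / ([HA]₀ − [H⁺]) = (2.884e-06)² / (0.019 − 2.884e-06) = 4.38e-10.

K_a = 4.38e-10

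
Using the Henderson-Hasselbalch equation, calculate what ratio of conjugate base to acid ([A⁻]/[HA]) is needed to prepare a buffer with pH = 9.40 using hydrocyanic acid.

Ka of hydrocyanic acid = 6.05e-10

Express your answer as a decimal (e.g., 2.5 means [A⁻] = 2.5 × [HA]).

pKa = -log(6.05e-10) = 9.2182. pH = pKa + log([A⁻]/[HA]), so log([A⁻]/[HA]) = pH − pKa = 9.40 − 9.2182 = 0.1818. [A⁻]/[HA] = 10^(0.1818) = 1.52

[A⁻]/[HA] = 1.52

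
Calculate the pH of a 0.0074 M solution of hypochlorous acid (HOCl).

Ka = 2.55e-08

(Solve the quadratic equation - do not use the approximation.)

x² + Ka×x - Ka×C = 0. Using quadratic formula: [H⁺] = 1.3724e-05

pH = 4.86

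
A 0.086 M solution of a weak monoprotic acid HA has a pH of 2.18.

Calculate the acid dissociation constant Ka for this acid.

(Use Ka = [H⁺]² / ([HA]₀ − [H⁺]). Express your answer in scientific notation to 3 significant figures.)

[H⁺] = 10^(−pH) = 10^(−2.18) = 6.607e-03 M. For HA ⇌ H⁺ + A⁻, Ka = [H⁺][A⁻]/[HA] = [H⁺]² / ([HA]₀ − [H⁺]) = (6.607e-03)² / (0.086 − 6.607e-03) = 5.50e-04.

K_a = 5.50e-04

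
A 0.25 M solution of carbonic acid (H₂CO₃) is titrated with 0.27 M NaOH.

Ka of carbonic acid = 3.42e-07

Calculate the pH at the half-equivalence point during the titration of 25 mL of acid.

At half-equivalence [HA] = [A⁻], so Henderson-Hasselbalch gives pH = pKa = -log(3.42e-07) = 6.47.

pH = pKa = 6.47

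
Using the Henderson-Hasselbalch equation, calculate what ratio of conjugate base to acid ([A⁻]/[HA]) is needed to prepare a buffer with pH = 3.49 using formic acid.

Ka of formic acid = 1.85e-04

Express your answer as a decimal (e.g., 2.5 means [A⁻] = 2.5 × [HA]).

pKa = -log(1.85e-04) = 3.7328. pH = pKa + log([A⁻]/[HA]), so log([A⁻]/[HA]) = pH − pKa = 3.49 − 3.7328 = -0.2428. [A⁻]/[HA] = 10^(-0.2428) = 0.572

[A⁻]/[HA] = 0.572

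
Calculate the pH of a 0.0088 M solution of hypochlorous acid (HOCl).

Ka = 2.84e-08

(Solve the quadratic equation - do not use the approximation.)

x² + Ka×x - Ka×C = 0. Using quadratic formula: [H⁺] = 1.5795e-05

pH = 4.80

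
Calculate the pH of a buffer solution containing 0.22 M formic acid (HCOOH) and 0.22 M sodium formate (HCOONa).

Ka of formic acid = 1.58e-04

pKa = -log(1.58e-04) = 3.80. pH = pKa + log([A⁻]/[HA]) = 3.80 + log(0.22/0.22)

pH = 3.80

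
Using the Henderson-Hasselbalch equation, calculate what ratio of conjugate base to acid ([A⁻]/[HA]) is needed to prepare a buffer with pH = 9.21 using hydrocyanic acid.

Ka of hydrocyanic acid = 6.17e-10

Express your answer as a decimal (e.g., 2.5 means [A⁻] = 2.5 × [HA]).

pKa = -log(6.17e-10) = 9.2097. pH = pKa + log([A⁻]/[HA]), so log([A⁻]/[HA]) = pH − pKa = 9.21 − 9.2097 = 0.0003. [A⁻]/[HA] = 10^(0.0003) = 1.00

[A⁻]/[HA] = 1.00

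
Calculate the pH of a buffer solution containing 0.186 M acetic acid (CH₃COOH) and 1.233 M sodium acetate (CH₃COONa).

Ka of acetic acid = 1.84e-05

pKa = -log(1.84e-05) = 4.74. pH = pKa + log([A⁻]/[HA]) = 4.74 + log(1.233/0.186)

pH = 5.56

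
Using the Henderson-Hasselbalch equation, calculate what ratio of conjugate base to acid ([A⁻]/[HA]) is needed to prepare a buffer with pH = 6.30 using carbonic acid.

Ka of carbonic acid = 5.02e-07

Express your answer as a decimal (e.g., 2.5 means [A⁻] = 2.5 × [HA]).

pKa = -log(5.02e-07) = 6.2993. pH = pKa + log([A⁻]/[HA]), so log([A⁻]/[HA]) = pH − pKa = 6.30 − 6.2993 = 0.0007. [A⁻]/[HA] = 10^(0.0007) = 1.00

[A⁻]/[HA] = 1.00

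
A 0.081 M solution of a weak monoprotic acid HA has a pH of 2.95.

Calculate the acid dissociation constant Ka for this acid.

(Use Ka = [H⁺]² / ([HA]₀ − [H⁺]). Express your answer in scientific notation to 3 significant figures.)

[H⁺] = 10^(−pH) = 10^(−2.95) = 1.122e-03 M. For HA ⇌ H⁺ + A⁻, Ka = [H⁺][A⁻]/[HA] = [H⁺]² / ([HA]₀ − [H⁺]) = (1.122e-03)² / (0.081 − 1.122e-03) = 1.58e-05.

K_a = 1.58e-05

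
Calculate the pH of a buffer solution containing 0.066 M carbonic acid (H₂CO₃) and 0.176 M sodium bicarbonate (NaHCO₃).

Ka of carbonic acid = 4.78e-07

pKa = -log(4.78e-07) = 6.32. pH = pKa + log([A⁻]/[HA]) = 6.32 + log(0.176/0.066)

pH = 6.75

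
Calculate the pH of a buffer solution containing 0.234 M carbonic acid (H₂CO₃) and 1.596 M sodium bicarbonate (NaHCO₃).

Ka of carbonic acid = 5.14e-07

pKa = -log(5.14e-07) = 6.29. pH = pKa + log([A⁻]/[HA]) = 6.29 + log(1.596/0.234)

pH = 7.12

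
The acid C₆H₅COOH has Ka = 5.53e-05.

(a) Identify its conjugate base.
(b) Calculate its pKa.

(a) The conjugate base is formed by removing one H⁺ from C₆H₅COOH, giving C₆H₅COO⁻. (b) pKa = -log(Ka) = -log(5.53e-05) = 4.26.

Conjugate base: C₆H₅COO⁻; pK_a = 4.26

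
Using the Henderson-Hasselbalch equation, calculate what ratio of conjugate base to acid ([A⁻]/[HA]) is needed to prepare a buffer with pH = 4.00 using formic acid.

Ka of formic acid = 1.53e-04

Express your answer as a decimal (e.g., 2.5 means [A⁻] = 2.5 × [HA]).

pKa = -log(1.53e-04) = 3.8153. pH = pKa + log([A⁻]/[HA]), so log([A⁻]/[HA]) = pH − pKa = 4.00 − 3.8153 = 0.1847. [A⁻]/[HA] = 10^(0.1847) = 1.53

[A⁻]/[HA] = 1.53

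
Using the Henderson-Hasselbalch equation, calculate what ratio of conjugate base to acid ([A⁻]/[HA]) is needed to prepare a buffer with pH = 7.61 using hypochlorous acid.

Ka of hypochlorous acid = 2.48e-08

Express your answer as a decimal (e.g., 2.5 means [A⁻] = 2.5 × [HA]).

pKa = -log(2.48e-08) = 7.6055. pH = pKa + log([A⁻]/[HA]), so log([A⁻]/[HA]) = pH − pKa = 7.61 − 7.6055 = 0.0045. [A⁻]/[HA] = 10^(0.0045) = 1.01

[A⁻]/[HA] = 1.01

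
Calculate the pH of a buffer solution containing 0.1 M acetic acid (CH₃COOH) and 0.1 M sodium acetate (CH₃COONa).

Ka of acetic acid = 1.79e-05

pKa = -log(1.79e-05) = 4.75. pH = pKa + log([A⁻]/[HA]) = 4.75 + log(0.1/0.1)

pH = 4.75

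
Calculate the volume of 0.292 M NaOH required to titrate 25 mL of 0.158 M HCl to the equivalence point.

At equivalence: moles acid = moles base. moles HCl = 0.158 × 25/1000 = 0.00395 mol. V_base = moles / 0.292 × 1000 = 13.5 mL.

V_{base} = 13.5 mL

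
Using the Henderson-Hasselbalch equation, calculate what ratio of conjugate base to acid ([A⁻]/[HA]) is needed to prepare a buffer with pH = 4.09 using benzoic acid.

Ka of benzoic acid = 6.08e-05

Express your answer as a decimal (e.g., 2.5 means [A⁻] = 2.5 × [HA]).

pKa = -log(6.08e-05) = 4.2161. pH = pKa + log([A⁻]/[HA]), so log([A⁻]/[HA]) = pH − pKa = 4.09 − 4.2161 = -0.1261. [A⁻]/[HA] = 10^(-0.1261) = 0.748

[A⁻]/[HA] = 0.748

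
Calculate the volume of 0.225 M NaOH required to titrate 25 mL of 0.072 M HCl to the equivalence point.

At equivalence: moles acid = moles base. moles HCl = 0.072 × 25/1000 = 0.0018 mol. V_base = moles / 0.225 × 1000 = 8.0 mL.

V_{base} = 8.0 mL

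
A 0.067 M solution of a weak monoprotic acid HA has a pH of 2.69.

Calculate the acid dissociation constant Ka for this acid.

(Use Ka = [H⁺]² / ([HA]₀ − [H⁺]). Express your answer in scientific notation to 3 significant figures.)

[H⁺] = 10^(−pH) = 10^(−2.69) = 2.042e-03 M. For HA ⇌ H⁺ + A⁻, Ka = [H⁺][A⁻]/[HA] = [H⁺]² / ([HA]₀ − [H⁺]) = (2.042e-03)² / (0.067 − 2.042e-03) = 6.42e-05.

K_a = 6.42e-05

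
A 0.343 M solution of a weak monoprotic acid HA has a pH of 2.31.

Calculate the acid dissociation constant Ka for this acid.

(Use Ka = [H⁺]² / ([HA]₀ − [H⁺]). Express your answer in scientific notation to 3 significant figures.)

[H⁺] = 10^(−pH) = 10^(−2.31) = 4.898e-03 M. For HA ⇌ H⁺ + A⁻, Ka = [H⁺][A⁻]/[HA] = [H⁺]² / ([HA]₀ − [H⁺]) = (4.898e-03)² / (0.343 − 4.898e-03) = 7.09e-05.

K_a = 7.09e-05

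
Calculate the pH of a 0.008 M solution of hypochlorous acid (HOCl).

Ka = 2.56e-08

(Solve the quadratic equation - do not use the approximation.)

x² + Ka×x - Ka×C = 0. Using quadratic formula: [H⁺] = 1.4298e-05

pH = 4.84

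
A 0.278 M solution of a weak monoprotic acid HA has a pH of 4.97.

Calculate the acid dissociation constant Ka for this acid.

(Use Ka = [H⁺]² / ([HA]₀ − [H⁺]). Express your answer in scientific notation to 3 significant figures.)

[H⁺] = 10^(−pH) = 10^(−4.97) = 1.072e-05 M. For HA ⇌ H⁺ + A⁻, Ka = [H⁺][A⁻]/[HA] = [H⁺]² / ([HA]₀ − [H⁺]) = (1.072e-05)² / (0.278 − 1.072e-05) = 4.13e-10.

K_a = 4.13e-10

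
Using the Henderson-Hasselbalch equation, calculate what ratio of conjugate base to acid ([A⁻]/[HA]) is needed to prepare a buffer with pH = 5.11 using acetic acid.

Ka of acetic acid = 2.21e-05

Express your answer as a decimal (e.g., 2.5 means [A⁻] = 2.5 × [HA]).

pKa = -log(2.21e-05) = 4.6556. pH = pKa + log([A⁻]/[HA]), so log([A⁻]/[HA]) = pH − pKa = 5.11 − 4.6556 = 0.4544. [A⁻]/[HA] = 10^(0.4544) = 2.85

[A⁻]/[HA] = 2.85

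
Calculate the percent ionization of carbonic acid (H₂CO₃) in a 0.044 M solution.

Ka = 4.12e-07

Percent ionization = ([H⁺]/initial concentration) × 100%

Using Ka equilibrium: x² + Ka×x - Ka×C = 0. Solving: [H⁺] = 1.3443e-04. Percent = (1.3443e-04/0.044) × 100

Percent ionization = 0.306%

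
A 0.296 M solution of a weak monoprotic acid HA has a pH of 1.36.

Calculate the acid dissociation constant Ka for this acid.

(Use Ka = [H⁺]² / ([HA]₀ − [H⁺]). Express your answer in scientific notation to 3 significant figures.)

[H⁺] = 10^(−pH) = 10^(−1.36) = 4.365e-02 M. For HA ⇌ H⁺ + A⁻, Ka = [H⁺][A⁻]/[HA] = [H⁺]² / ([HA]₀ − [H⁺]) = (4.365e-02)² / (0.296 − 4.365e-02) = 7.55e-03.

K_a = 7.55e-03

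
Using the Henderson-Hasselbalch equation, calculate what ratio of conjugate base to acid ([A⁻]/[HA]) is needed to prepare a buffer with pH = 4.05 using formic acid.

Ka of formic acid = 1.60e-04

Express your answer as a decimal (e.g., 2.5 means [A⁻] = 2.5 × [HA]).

pKa = -log(1.60e-04) = 3.7959. pH = pKa + log([A⁻]/[HA]), so log([A⁻]/[HA]) = pH − pKa = 4.05 − 3.7959 = 0.2541. [A⁻]/[HA] = 10^(0.2541) = 1.80

[A⁻]/[HA] = 1.80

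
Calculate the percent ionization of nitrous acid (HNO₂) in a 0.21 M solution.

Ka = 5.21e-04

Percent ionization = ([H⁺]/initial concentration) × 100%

Using Ka equilibrium: x² + Ka×x - Ka×C = 0. Solving: [H⁺] = 1.0203e-02. Percent = (1.0203e-02/0.21) × 100

Percent ionization = 4.86%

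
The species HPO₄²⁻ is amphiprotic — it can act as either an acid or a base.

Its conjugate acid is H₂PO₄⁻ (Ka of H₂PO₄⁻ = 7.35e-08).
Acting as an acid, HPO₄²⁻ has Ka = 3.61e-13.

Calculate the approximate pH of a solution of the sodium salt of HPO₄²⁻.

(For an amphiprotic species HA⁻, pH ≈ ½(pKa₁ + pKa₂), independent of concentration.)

pKa₁ = -log(7.35e-08) = 7.13; pKa₂ = -log(3.61e-13) = 12.44. For an amphiprotic species, pH ≈ ½(pKa₁ + pKa₂) = ½(7.13 + 12.44) = 9.79.

pH = 9.79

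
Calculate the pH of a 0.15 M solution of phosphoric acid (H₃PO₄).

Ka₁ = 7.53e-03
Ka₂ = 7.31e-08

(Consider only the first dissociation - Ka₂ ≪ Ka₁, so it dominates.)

First dissociation dominates. From Ka₁ = [H⁺][HA⁻]/[H₂A], x² + Ka₁·x − Ka₁·C = 0 with C = 0.15 M and Ka₁ = 7.53e-03. Solving: [H⁺] = (−Ka₁ + √(Ka₁² + 4·Ka₁·C)) / 2 = 3.0053e-02 M. pH = -log(3.0053e-02) = 1.52.

pH = 1.52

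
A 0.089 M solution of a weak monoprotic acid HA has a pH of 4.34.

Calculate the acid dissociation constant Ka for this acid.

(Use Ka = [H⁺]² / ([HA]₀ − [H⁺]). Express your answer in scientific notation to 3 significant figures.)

[H⁺] = 10^(−pH) = 10^(−4.34) = 4.571e-05 M. For HA ⇌ H⁺ + A⁻, Ka = [H⁺][A⁻]/[HA] = [H⁺]² / ([HA]₀ − [H⁺]) = (4.571e-05)² / (0.089 − 4.571e-05) = 2.35e-08.

K_a = 2.35e-08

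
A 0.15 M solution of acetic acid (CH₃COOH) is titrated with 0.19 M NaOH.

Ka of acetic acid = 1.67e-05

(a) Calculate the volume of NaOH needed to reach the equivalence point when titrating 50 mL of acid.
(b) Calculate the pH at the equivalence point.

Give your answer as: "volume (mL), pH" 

moles acid = 0.15 × 50/1000 = 0.0075 mol; V_base = moles/0.19 × 1000 = 39.5 mL. At equivalence only the conjugate base is present: [A⁻] = 0.0075/0.089 = 8.3824e-02 M. Kb = Kw/Ka = 5.99e-10; [OH⁻] = √(Kb × [A⁻]) = 7.0848e-06; pOH = 5.15; pH = 14 - pOH = 8.85.

V = 39.5 mL, pH = 8.85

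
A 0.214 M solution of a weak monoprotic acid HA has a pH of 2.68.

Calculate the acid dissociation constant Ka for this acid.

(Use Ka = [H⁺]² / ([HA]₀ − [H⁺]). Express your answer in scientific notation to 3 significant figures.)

[H⁺] = 10^(−pH) = 10^(−2.68) = 2.089e-03 M. For HA ⇌ H⁺ + A⁻, Ka = [H⁺][A⁻]/[HA] = [H⁺]² / ([HA]₀ − [H⁺]) = (2.089e-03)² / (0.214 − 2.089e-03) = 2.06e-05.

K_a = 2.06e-05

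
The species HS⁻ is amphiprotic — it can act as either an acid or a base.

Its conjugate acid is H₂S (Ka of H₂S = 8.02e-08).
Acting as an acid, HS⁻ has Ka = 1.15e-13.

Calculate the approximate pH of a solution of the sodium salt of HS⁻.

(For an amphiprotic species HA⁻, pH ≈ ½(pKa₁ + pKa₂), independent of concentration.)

pKa₁ = -log(8.02e-08) = 7.10; pKa₂ = -log(1.15e-13) = 12.94. For an amphiprotic species, pH ≈ ½(pKa₁ + pKa₂) = ½(7.10 + 12.94) = 10.02.

pH = 10.02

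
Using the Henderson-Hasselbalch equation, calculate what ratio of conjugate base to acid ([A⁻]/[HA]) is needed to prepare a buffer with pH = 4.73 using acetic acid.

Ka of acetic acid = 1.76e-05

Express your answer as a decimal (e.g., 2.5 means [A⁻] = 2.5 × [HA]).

pKa = -log(1.76e-05) = 4.7545. pH = pKa + log([A⁻]/[HA]), so log([A⁻]/[HA]) = pH − pKa = 4.73 − 4.7545 = -0.0245. [A⁻]/[HA] = 10^(-0.0245) = 0.945

[A⁻]/[HA] = 0.945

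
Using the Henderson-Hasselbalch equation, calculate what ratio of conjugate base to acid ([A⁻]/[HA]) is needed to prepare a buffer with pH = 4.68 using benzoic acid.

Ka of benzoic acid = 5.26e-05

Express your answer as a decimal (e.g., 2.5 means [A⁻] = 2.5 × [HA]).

pKa = -log(5.26e-05) = 4.2790. pH = pKa + log([A⁻]/[HA]), so log([A⁻]/[HA]) = pH − pKa = 4.68 − 4.2790 = 0.4010. [A⁻]/[HA] = 10^(0.4010) = 2.52

[A⁻]/[HA] = 2.52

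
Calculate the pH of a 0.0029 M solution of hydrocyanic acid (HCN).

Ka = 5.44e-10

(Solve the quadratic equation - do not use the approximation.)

x² + Ka×x - Ka×C = 0. Using quadratic formula: [H⁺] = 1.2558e-06

pH = 5.90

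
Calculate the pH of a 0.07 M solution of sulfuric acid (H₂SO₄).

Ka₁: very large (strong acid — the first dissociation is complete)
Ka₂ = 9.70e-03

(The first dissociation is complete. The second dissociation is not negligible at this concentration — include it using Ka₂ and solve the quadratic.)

First dissociation is complete: [H⁺]₀ = [HSO₄⁻]₀ = C = 0.07 M. Second dissociation HSO₄⁻ ⇌ H⁺ + SO₄²⁻: let x = [SO₄²⁻]. Ka₂ = (C + x)·x / (C − x) = 9.70e-03 → x² + (C + Ka₂)·x − Ka₂·C = 0 → x² + 0.07970·x − 6.790e-04 = 0. x = (−0.07970 + √(0.07970² + 4 × 6.790e-04)) / 2 = 7.7633e-03 M. [H⁺] = C + x = 0.07 + 7.7633e-03 = 7.7763e-02 M. pH = -log(7.7763e-02) = 1.11.

pH = 1.11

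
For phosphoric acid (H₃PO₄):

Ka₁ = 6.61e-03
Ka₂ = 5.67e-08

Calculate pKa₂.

pKa₂ = -log(Ka₂) = -log(5.67e-08) = 7.25.

pK_{a2} = 7.25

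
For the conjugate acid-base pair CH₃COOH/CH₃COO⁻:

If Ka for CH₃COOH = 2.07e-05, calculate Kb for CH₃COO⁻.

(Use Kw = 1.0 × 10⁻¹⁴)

For a conjugate pair Ka × Kb = Kw, so Kb = Kw/Ka = 1.0 × 10⁻¹⁴ / 2.07e-05 = 4.83e-10.

K_b = 4.83e-10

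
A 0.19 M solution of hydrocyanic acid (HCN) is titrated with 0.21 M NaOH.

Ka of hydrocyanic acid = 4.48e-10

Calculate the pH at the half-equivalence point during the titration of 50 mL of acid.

At half-equivalence [HA] = [A⁻], so Henderson-Hasselbalch gives pH = pKa = -log(4.48e-10) = 9.35.

pH = pKa = 9.35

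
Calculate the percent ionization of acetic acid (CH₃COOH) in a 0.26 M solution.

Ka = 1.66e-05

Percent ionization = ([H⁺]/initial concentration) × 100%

Using Ka equilibrium: x² + Ka×x - Ka×C = 0. Solving: [H⁺] = 2.0692e-03. Percent = (2.0692e-03/0.26) × 100

Percent ionization = 0.796%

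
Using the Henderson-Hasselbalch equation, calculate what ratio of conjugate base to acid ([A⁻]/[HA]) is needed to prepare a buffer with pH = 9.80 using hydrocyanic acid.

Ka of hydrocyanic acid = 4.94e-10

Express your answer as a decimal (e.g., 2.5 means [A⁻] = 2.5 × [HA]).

pKa = -log(4.94e-10) = 9.3063. pH = pKa + log([A⁻]/[HA]), so log([A⁻]/[HA]) = pH − pKa = 9.80 − 9.3063 = 0.4937. [A⁻]/[HA] = 10^(0.4937) = 3.12

[A⁻]/[HA] = 3.12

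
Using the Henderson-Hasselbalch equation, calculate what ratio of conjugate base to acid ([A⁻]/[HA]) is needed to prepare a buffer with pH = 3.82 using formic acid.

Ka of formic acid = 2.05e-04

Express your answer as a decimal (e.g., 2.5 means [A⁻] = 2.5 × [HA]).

pKa = -log(2.05e-04) = 3.6882. pH = pKa + log([A⁻]/[HA]), so log([A⁻]/[HA]) = pH − pKa = 3.82 − 3.6882 = 0.1318. [A⁻]/[HA] = 10^(0.1318) = 1.35

[A⁻]/[HA] = 1.35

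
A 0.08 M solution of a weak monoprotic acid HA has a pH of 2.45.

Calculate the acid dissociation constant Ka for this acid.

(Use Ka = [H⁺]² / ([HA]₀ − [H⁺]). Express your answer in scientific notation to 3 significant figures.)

[H⁺] = 10^(−pH) = 10^(−2.45) = 3.548e-03 M. For HA ⇌ H⁺ + A⁻, Ka = [H⁺][A⁻]/[HA] = [H⁺]² / ([HA]₀ − [H⁺]) = (3.548e-03)² / (0.08 − 3.548e-03) = 1.65e-04.

K_a = 1.65e-04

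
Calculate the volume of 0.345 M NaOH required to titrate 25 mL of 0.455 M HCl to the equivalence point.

At equivalence: moles acid = moles base. moles HCl = 0.455 × 25/1000 = 0.01137 mol. V_base = moles / 0.345 × 1000 = 33.0 mL.

V_{base} = 33.0 mL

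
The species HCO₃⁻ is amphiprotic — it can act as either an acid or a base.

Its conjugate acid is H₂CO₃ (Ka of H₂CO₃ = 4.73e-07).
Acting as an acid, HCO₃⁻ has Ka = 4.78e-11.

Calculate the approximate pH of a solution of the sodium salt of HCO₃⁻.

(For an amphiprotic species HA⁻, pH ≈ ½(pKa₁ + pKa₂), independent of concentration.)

pKa₁ = -log(4.73e-07) = 6.33; pKa₂ = -log(4.78e-11) = 10.32. For an amphiprotic species, pH ≈ ½(pKa₁ + pKa₂) = ½(6.33 + 10.32) = 8.32.

pH = 8.32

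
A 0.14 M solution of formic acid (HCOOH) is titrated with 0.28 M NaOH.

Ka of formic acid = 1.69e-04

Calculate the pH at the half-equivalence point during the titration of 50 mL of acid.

At half-equivalence [HA] = [A⁻], so Henderson-Hasselbalch gives pH = pKa = -log(1.69e-04) = 3.77.

pH = pKa = 3.77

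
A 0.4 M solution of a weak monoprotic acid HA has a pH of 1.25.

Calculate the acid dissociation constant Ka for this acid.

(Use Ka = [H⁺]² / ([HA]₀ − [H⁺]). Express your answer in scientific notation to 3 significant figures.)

[H⁺] = 10^(−pH) = 10^(−1.25) = 5.623e-02 M. For HA ⇌ H⁺ + A⁻, Ka = [H⁺][A⁻]/[HA] = [H⁺]² / ([HA]₀ − [H⁺]) = (5.623e-02)² / (0.4 − 5.623e-02) = 9.20e-03.

K_a = 9.20e-03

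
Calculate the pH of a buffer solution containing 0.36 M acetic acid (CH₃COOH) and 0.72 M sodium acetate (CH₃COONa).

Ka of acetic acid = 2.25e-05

pKa = -log(2.25e-05) = 4.65. pH = pKa + log([A⁻]/[HA]) = 4.65 + log(0.72/0.36)

pH = 4.95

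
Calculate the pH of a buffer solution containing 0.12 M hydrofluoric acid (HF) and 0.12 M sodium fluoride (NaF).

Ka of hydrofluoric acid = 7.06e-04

pKa = -log(7.06e-04) = 3.15. pH = pKa + log([A⁻]/[HA]) = 3.15 + log(0.12/0.12)

pH = 3.15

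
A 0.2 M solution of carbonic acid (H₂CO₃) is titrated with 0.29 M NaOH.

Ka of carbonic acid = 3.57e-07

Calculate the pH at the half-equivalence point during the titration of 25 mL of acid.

At half-equivalence [HA] = [A⁻], so Henderson-Hasselbalch gives pH = pKa = -log(3.57e-07) = 6.45.

pH = pKa = 6.45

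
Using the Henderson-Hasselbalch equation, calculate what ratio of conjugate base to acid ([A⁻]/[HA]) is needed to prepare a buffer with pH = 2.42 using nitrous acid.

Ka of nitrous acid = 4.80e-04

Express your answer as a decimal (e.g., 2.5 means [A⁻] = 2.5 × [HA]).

pKa = -log(4.80e-04) = 3.3188. pH = pKa + log([A⁻]/[HA]), so log([A⁻]/[HA]) = pH − pKa = 2.42 − 3.3188 = -0.8988. [A⁻]/[HA] = 10^(-0.8988) = 0.126

[A⁻]/[HA] = 0.126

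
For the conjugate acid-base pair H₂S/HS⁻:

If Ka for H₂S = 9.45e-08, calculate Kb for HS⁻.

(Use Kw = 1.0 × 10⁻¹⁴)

For a conjugate pair Ka × Kb = Kw, so Kb = Kw/Ka = 1.0 × 10⁻¹⁴ / 9.45e-08 = 1.06e-07.

K_b = 1.06e-07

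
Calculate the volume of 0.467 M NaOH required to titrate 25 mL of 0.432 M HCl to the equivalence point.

At equivalence: moles acid = moles base. moles HCl = 0.432 × 25/1000 = 0.0108 mol. V_base = moles / 0.467 × 1000 = 23.1 mL.

V_{base} = 23.1 mL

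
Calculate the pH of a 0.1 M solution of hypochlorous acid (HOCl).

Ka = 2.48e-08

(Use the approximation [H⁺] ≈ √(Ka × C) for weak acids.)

[H⁺] = √(Ka × C) = √(2.48e-08 × 0.1) = 4.9800e-05. pH = -log(4.9800e-05)

pH = 4.30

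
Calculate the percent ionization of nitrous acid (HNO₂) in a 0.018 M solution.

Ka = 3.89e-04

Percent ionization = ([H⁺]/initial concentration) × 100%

Using Ka equilibrium: x² + Ka×x - Ka×C = 0. Solving: [H⁺] = 2.4588e-03. Percent = (2.4588e-03/0.018) × 100

Percent ionization = 13.7%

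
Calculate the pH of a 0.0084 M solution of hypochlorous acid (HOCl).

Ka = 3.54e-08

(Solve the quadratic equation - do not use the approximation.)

x² + Ka×x - Ka×C = 0. Using quadratic formula: [H⁺] = 1.7226e-05

pH = 4.76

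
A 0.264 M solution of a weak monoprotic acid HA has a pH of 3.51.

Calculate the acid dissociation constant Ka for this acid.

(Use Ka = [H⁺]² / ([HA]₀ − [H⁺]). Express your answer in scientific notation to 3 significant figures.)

[H⁺] = 10^(−pH) = 10^(−3.51) = 3.090e-04 M. For HA ⇌ H⁺ + A⁻, Ka = [H⁺][A⁻]/[HA] = [H⁺]² / ([HA]₀ − [H⁺]) = (3.090e-04)² / (0.264 − 3.090e-04) = 3.62e-07.

K_a = 3.62e-07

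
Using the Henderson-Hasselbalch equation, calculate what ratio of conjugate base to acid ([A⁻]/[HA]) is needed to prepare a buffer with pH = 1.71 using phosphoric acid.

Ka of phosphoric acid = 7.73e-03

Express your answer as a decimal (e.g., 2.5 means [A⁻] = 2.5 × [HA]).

pKa = -log(7.73e-03) = 2.1118. pH = pKa + log([A⁻]/[HA]), so log([A⁻]/[HA]) = pH − pKa = 1.71 − 2.1118 = -0.4018. [A⁻]/[HA] = 10^(-0.4018) = 0.396

[A⁻]/[HA] = 0.396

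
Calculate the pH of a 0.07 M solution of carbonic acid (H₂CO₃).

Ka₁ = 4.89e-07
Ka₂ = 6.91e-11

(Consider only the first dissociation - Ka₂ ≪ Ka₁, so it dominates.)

First dissociation dominates. From Ka₁ = [H⁺][HA⁻]/[H₂A], x² + Ka₁·x − Ka₁·C = 0 with C = 0.07 M and Ka₁ = 4.89e-07. Solving: [H⁺] = (−Ka₁ + √(Ka₁² + 4·Ka₁·C)) / 2 = 1.8477e-04 M. pH = -log(1.8477e-04) = 3.73.

pH = 3.73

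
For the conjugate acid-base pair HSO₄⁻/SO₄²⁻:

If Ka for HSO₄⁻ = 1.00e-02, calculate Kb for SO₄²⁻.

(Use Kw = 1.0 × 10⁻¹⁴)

For a conjugate pair Ka × Kb = Kw, so Kb = Kw/Ka = 1.0 × 10⁻¹⁴ / 1.00e-02 = 1.00e-12.

K_b = 1.00e-12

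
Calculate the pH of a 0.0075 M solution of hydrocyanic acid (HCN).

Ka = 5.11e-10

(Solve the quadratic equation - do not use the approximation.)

x² + Ka×x - Ka×C = 0. Using quadratic formula: [H⁺] = 1.9574e-06

pH = 5.71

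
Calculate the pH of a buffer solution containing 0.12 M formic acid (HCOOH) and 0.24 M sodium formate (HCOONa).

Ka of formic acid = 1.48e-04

pKa = -log(1.48e-04) = 3.83. pH = pKa + log([A⁻]/[HA]) = 3.83 + log(0.24/0.12)

pH = 4.13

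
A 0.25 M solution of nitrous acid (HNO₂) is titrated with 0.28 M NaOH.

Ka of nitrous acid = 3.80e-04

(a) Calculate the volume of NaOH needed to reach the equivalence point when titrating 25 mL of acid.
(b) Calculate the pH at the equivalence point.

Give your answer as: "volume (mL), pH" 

moles acid = 0.25 × 25/1000 = 0.00625 mol; V_base = moles/0.28 × 1000 = 22.3 mL. At equivalence only the conjugate base is present: [A⁻] = 0.00625/0.047 = 1.3208e-01 M. Kb = Kw/Ka = 2.63e-11; [OH⁻] = √(Kb × [A⁻]) = 1.8643e-06; pOH = 5.73; pH = 14 - pOH = 8.27.

V = 22.3 mL, pH = 8.27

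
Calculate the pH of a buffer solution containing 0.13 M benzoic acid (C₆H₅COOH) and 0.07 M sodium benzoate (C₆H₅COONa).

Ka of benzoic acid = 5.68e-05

pKa = -log(5.68e-05) = 4.25. pH = pKa + log([A⁻]/[HA]) = 4.25 + log(0.07/0.13)

pH = 3.98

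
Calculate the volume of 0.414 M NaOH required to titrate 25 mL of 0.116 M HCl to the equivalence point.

At equivalence: moles acid = moles base. moles HCl = 0.116 × 25/1000 = 0.0029 mol. V_base = moles / 0.414 × 1000 = 7.0 mL.

V_{base} = 7.0 mL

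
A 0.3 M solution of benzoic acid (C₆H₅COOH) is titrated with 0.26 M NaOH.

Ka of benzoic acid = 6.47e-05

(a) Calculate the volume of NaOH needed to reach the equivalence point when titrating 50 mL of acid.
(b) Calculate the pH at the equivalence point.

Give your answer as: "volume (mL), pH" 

moles acid = 0.3 × 50/1000 = 0.015 mol; V_base = moles/0.26 × 1000 = 57.7 mL. At equivalence only the conjugate base is present: [A⁻] = 0.015/0.108 = 1.3929e-01 M. Kb = Kw/Ka = 1.55e-10; [OH⁻] = √(Kb × [A⁻]) = 4.6398e-06; pOH = 5.33; pH = 14 - pOH = 8.67.

V = 57.7 mL, pH = 8.67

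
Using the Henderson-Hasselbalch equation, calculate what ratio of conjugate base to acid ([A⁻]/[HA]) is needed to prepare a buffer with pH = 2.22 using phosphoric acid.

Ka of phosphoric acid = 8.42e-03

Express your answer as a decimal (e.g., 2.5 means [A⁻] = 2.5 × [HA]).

pKa = -log(8.42e-03) = 2.0747. pH = pKa + log([A⁻]/[HA]), so log([A⁻]/[HA]) = pH − pKa = 2.22 − 2.0747 = 0.1453. [A⁻]/[HA] = 10^(0.1453) = 1.40

[A⁻]/[HA] = 1.40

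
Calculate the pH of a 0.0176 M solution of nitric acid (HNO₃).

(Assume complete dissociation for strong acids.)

[H⁺] = 0.0176 M for strong acid. pH = -log[H⁺] = -log(0.0176)

pH = 1.75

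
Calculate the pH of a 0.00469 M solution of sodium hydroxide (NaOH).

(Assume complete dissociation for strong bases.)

[OH⁻] = 0.00469 M for strong base. pOH = -log[OH⁻] = 2.33, pH = 14 - pOH

pH = 11.67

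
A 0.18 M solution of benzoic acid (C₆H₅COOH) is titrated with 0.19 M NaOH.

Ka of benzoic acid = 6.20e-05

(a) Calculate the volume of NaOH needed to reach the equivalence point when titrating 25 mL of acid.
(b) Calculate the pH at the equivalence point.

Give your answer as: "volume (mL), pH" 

moles acid = 0.18 × 25/1000 = 0.0045 mol; V_base = moles/0.19 × 1000 = 23.7 mL. At equivalence only the conjugate base is present: [A⁻] = 0.0045/0.049 = 9.2432e-02 M. Kb = Kw/Ka = 1.61e-10; [OH⁻] = √(Kb × [A⁻]) = 3.8611e-06; pOH = 5.41; pH = 14 - pOH = 8.59.

V = 23.7 mL, pH = 8.59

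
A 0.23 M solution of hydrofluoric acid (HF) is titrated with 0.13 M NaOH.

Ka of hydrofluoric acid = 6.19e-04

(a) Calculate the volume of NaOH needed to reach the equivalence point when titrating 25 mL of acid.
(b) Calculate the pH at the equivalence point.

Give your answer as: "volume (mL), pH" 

moles acid = 0.23 × 25/1000 = 0.00575 mol; V_base = moles/0.13 × 1000 = 44.2 mL. At equivalence only the conjugate base is present: [A⁻] = 0.00575/0.069 = 8.3056e-02 M. Kb = Kw/Ka = 1.62e-11; [OH⁻] = √(Kb × [A⁻]) = 1.1583e-06; pOH = 5.94; pH = 14 - pOH = 8.06.

V = 44.2 mL, pH = 8.06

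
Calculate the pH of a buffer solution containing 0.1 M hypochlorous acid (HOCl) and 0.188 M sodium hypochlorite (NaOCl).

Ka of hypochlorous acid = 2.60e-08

pKa = -log(2.60e-08) = 7.59. pH = pKa + log([A⁻]/[HA]) = 7.59 + log(0.188/0.1)

pH = 7.86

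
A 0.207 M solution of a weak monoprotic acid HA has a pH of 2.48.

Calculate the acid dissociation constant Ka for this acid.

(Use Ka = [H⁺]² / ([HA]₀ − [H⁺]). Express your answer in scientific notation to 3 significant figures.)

[H⁺] = 10^(−pH) = 10^(−2.48) = 3.311e-03 M. For HA ⇌ H⁺ + A⁻, Ka = [H⁺][A⁻]/[HA] = [H⁺]² / ([HA]₀ − [H⁺]) = (3.311e-03)² / (0.207 − 3.311e-03) = 5.38e-05.

K_a = 5.38e-05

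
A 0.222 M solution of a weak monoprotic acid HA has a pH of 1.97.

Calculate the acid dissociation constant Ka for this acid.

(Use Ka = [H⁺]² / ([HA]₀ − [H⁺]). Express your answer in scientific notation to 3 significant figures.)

[H⁺] = 10^(−pH) = 10^(−1.97) = 1.072e-02 M. For HA ⇌ H⁺ + A⁻, Ka = [H⁺][A⁻]/[HA] = [H⁺]² / ([HA]₀ − [H⁺]) = (1.072e-02)² / (0.222 − 1.072e-02) = 5.43e-04.

K_a = 5.43e-04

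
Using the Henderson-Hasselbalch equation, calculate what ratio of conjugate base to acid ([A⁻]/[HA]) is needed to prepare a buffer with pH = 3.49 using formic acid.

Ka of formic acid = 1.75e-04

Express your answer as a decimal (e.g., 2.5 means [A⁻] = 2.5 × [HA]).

pKa = -log(1.75e-04) = 3.7570. pH = pKa + log([A⁻]/[HA]), so log([A⁻]/[HA]) = pH − pKa = 3.49 − 3.7570 = -0.2670. [A⁻]/[HA] = 10^(-0.2670) = 0.541

[A⁻]/[HA] = 0.541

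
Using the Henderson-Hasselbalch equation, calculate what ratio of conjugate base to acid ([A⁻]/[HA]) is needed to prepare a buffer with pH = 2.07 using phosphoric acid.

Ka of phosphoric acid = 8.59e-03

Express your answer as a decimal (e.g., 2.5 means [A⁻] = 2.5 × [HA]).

pKa = -log(8.59e-03) = 2.0660. pH = pKa + log([A⁻]/[HA]), so log([A⁻]/[HA]) = pH − pKa = 2.07 − 2.0660 = 0.0040. [A⁻]/[HA] = 10^(0.0040) = 1.01

[A⁻]/[HA] = 1.01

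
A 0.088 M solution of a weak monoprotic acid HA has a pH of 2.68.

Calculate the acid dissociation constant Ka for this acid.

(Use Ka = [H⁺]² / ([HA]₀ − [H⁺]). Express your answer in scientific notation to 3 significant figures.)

[H⁺] = 10^(−pH) = 10^(−2.68) = 2.089e-03 M. For HA ⇌ H⁺ + A⁻, Ka = [H⁺][A⁻]/[HA] = [H⁺]² / ([HA]₀ − [H⁺]) = (2.089e-03)² / (0.088 − 2.089e-03) = 5.08e-05.

K_a = 5.08e-05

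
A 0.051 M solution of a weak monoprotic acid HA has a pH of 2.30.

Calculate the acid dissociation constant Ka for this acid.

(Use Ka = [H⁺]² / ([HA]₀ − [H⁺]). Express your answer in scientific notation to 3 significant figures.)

[H⁺] = 10^(−pH) = 10^(−2.30) = 5.012e-03 M. For HA ⇌ H⁺ + A⁻, Ka = [H⁺][A⁻]/[HA] = [H⁺]² / ([HA]₀ − [H⁺]) = (5.012e-03)² / (0.051 − 5.012e-03) = 5.46e-04.

K_a = 5.46e-04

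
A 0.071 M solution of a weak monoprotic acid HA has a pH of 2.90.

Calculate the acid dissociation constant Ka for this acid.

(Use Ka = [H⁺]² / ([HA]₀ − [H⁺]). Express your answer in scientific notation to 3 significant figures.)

[H⁺] = 10^(−pH) = 10^(−2.90) = 1.259e-03 M. For HA ⇌ H⁺ + A⁻, Ka = [H⁺][A⁻]/[HA] = [H⁺]² / ([HA]₀ − [H⁺]) = (1.259e-03)² / (0.071 − 1.259e-03) = 2.27e-05.

K_a = 2.27e-05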